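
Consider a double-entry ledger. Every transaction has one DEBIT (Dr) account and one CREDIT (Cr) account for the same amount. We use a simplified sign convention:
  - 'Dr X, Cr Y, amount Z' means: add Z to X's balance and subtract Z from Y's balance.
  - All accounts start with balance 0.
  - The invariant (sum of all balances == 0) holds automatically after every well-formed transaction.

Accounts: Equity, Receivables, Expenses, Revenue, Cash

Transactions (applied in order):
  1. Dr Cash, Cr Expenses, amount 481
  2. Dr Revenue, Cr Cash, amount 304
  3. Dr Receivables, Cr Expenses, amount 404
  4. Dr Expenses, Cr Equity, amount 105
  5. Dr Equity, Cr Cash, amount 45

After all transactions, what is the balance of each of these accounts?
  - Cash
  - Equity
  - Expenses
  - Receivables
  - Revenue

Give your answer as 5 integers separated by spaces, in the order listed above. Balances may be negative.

Answer: 132 -60 -780 404 304

Derivation:
After txn 1 (Dr Cash, Cr Expenses, amount 481): Cash=481 Expenses=-481
After txn 2 (Dr Revenue, Cr Cash, amount 304): Cash=177 Expenses=-481 Revenue=304
After txn 3 (Dr Receivables, Cr Expenses, amount 404): Cash=177 Expenses=-885 Receivables=404 Revenue=304
After txn 4 (Dr Expenses, Cr Equity, amount 105): Cash=177 Equity=-105 Expenses=-780 Receivables=404 Revenue=304
After txn 5 (Dr Equity, Cr Cash, amount 45): Cash=132 Equity=-60 Expenses=-780 Receivables=404 Revenue=304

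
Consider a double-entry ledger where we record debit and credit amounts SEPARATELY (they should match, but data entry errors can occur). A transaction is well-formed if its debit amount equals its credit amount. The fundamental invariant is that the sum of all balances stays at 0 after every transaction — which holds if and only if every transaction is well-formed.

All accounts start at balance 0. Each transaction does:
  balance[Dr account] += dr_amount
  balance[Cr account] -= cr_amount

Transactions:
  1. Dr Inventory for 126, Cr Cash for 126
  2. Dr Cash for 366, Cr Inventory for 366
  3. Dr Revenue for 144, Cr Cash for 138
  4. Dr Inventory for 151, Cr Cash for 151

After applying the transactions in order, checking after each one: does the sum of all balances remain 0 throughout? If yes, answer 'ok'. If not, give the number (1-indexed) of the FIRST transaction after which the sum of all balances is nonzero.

After txn 1: dr=126 cr=126 sum_balances=0
After txn 2: dr=366 cr=366 sum_balances=0
After txn 3: dr=144 cr=138 sum_balances=6
After txn 4: dr=151 cr=151 sum_balances=6

Answer: 3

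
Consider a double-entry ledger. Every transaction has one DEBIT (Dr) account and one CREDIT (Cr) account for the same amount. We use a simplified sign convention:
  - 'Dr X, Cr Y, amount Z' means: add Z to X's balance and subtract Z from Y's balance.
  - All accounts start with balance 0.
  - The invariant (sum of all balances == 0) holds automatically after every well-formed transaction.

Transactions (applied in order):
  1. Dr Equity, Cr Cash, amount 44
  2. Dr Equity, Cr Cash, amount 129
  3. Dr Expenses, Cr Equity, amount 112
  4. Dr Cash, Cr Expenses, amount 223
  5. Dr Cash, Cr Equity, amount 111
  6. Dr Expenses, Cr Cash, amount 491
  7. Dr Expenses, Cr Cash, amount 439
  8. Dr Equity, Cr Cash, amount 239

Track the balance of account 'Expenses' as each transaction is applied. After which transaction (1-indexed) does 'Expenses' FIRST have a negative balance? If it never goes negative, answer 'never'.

Answer: 4

Derivation:
After txn 1: Expenses=0
After txn 2: Expenses=0
After txn 3: Expenses=112
After txn 4: Expenses=-111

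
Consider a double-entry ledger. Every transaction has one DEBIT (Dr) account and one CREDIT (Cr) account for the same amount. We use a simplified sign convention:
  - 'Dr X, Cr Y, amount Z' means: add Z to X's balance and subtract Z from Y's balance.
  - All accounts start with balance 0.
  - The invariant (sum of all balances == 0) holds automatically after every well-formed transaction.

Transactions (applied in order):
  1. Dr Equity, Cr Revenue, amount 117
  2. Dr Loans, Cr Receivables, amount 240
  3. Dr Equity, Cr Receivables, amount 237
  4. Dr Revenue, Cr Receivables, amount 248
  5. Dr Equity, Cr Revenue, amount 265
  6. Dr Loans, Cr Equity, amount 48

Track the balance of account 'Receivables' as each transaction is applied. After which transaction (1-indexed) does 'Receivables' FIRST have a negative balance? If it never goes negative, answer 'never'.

After txn 1: Receivables=0
After txn 2: Receivables=-240

Answer: 2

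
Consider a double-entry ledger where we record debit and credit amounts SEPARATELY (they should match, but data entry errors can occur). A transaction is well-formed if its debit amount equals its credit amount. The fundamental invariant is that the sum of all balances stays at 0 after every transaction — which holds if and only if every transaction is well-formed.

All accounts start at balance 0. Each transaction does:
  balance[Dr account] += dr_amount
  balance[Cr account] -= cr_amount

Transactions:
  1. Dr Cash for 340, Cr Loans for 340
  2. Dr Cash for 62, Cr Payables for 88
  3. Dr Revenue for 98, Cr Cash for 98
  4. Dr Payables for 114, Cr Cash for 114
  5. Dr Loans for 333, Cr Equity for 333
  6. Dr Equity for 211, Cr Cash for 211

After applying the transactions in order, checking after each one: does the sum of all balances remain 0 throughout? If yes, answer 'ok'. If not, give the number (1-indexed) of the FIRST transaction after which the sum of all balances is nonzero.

Answer: 2

Derivation:
After txn 1: dr=340 cr=340 sum_balances=0
After txn 2: dr=62 cr=88 sum_balances=-26
After txn 3: dr=98 cr=98 sum_balances=-26
After txn 4: dr=114 cr=114 sum_balances=-26
After txn 5: dr=333 cr=333 sum_balances=-26
After txn 6: dr=211 cr=211 sum_balances=-26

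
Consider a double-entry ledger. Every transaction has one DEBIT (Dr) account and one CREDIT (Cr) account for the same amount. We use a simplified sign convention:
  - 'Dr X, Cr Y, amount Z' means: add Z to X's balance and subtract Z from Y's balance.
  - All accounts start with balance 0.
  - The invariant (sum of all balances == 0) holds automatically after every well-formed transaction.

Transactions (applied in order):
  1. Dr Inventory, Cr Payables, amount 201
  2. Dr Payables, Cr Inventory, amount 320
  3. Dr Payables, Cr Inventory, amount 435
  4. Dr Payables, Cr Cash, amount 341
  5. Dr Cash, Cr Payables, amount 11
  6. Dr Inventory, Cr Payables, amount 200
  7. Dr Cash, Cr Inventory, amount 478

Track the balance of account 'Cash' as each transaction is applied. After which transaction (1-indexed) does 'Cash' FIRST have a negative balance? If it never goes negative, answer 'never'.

Answer: 4

Derivation:
After txn 1: Cash=0
After txn 2: Cash=0
After txn 3: Cash=0
After txn 4: Cash=-341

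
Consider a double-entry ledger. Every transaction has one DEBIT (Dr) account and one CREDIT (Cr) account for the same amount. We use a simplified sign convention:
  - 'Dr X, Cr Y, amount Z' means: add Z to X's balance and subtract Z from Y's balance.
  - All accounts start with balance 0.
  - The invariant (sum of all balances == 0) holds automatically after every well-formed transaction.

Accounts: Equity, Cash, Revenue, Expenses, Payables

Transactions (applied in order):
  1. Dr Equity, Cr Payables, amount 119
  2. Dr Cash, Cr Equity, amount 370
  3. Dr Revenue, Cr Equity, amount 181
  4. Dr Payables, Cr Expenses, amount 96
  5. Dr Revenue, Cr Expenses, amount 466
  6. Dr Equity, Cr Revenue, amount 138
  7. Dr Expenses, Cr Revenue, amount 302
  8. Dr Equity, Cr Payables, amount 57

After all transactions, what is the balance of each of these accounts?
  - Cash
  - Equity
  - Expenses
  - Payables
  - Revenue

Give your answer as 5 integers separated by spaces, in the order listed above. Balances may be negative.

Answer: 370 -237 -260 -80 207

Derivation:
After txn 1 (Dr Equity, Cr Payables, amount 119): Equity=119 Payables=-119
After txn 2 (Dr Cash, Cr Equity, amount 370): Cash=370 Equity=-251 Payables=-119
After txn 3 (Dr Revenue, Cr Equity, amount 181): Cash=370 Equity=-432 Payables=-119 Revenue=181
After txn 4 (Dr Payables, Cr Expenses, amount 96): Cash=370 Equity=-432 Expenses=-96 Payables=-23 Revenue=181
After txn 5 (Dr Revenue, Cr Expenses, amount 466): Cash=370 Equity=-432 Expenses=-562 Payables=-23 Revenue=647
After txn 6 (Dr Equity, Cr Revenue, amount 138): Cash=370 Equity=-294 Expenses=-562 Payables=-23 Revenue=509
After txn 7 (Dr Expenses, Cr Revenue, amount 302): Cash=370 Equity=-294 Expenses=-260 Payables=-23 Revenue=207
After txn 8 (Dr Equity, Cr Payables, amount 57): Cash=370 Equity=-237 Expenses=-260 Payables=-80 Revenue=207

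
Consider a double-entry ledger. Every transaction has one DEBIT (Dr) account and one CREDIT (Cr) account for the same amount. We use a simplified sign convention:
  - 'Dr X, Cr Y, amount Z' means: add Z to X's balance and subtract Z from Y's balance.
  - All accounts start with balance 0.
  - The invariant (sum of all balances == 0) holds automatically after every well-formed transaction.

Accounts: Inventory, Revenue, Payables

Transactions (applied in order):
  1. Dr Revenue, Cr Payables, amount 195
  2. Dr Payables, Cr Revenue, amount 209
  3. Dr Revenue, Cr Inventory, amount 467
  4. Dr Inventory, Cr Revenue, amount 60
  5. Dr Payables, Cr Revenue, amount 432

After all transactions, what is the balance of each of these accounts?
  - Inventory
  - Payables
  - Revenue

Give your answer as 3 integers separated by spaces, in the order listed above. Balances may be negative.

After txn 1 (Dr Revenue, Cr Payables, amount 195): Payables=-195 Revenue=195
After txn 2 (Dr Payables, Cr Revenue, amount 209): Payables=14 Revenue=-14
After txn 3 (Dr Revenue, Cr Inventory, amount 467): Inventory=-467 Payables=14 Revenue=453
After txn 4 (Dr Inventory, Cr Revenue, amount 60): Inventory=-407 Payables=14 Revenue=393
After txn 5 (Dr Payables, Cr Revenue, amount 432): Inventory=-407 Payables=446 Revenue=-39

Answer: -407 446 -39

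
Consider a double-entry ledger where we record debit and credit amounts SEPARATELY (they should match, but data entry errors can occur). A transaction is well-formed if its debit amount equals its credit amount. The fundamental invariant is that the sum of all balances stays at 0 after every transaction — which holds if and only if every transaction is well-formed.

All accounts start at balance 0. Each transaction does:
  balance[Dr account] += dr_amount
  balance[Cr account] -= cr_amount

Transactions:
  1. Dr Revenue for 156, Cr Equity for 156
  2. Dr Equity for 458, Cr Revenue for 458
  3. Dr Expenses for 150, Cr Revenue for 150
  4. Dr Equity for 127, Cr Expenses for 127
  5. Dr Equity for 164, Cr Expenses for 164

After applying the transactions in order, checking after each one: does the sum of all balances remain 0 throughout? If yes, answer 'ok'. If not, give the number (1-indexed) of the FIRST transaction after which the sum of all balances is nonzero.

Answer: ok

Derivation:
After txn 1: dr=156 cr=156 sum_balances=0
After txn 2: dr=458 cr=458 sum_balances=0
After txn 3: dr=150 cr=150 sum_balances=0
After txn 4: dr=127 cr=127 sum_balances=0
After txn 5: dr=164 cr=164 sum_balances=0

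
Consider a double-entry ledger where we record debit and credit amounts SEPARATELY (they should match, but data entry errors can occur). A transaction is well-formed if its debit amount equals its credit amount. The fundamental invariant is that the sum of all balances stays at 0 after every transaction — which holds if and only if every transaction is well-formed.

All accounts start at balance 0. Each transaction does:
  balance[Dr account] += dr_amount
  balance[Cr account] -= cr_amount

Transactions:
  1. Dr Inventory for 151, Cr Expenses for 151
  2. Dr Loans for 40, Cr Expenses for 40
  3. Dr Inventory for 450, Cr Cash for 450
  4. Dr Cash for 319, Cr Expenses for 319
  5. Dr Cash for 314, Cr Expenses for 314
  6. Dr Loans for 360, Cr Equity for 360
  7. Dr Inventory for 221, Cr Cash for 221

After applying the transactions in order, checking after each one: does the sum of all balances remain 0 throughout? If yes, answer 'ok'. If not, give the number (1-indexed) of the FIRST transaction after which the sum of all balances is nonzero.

Answer: ok

Derivation:
After txn 1: dr=151 cr=151 sum_balances=0
After txn 2: dr=40 cr=40 sum_balances=0
After txn 3: dr=450 cr=450 sum_balances=0
After txn 4: dr=319 cr=319 sum_balances=0
After txn 5: dr=314 cr=314 sum_balances=0
After txn 6: dr=360 cr=360 sum_balances=0
After txn 7: dr=221 cr=221 sum_balances=0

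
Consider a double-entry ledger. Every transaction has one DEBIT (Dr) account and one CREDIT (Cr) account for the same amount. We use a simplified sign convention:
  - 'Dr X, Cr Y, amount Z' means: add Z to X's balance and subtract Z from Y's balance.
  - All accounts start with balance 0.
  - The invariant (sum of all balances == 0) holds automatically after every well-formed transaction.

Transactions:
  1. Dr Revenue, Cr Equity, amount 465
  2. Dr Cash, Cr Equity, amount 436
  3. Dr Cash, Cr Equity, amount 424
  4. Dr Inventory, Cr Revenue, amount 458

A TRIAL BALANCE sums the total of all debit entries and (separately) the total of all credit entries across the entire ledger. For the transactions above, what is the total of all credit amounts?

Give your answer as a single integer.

Txn 1: credit+=465
Txn 2: credit+=436
Txn 3: credit+=424
Txn 4: credit+=458
Total credits = 1783

Answer: 1783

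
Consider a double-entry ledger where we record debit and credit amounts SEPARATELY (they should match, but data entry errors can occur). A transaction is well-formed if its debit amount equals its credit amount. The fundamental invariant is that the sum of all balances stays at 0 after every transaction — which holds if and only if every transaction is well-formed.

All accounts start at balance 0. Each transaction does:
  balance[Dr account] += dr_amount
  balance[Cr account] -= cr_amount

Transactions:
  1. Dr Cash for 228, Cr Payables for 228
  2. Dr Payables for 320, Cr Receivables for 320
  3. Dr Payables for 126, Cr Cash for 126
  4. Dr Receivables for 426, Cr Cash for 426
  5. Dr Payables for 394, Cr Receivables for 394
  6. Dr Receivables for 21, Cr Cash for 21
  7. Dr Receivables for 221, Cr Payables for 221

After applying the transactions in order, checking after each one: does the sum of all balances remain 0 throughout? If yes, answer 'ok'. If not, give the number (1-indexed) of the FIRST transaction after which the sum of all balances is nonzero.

Answer: ok

Derivation:
After txn 1: dr=228 cr=228 sum_balances=0
After txn 2: dr=320 cr=320 sum_balances=0
After txn 3: dr=126 cr=126 sum_balances=0
After txn 4: dr=426 cr=426 sum_balances=0
After txn 5: dr=394 cr=394 sum_balances=0
After txn 6: dr=21 cr=21 sum_balances=0
After txn 7: dr=221 cr=221 sum_balances=0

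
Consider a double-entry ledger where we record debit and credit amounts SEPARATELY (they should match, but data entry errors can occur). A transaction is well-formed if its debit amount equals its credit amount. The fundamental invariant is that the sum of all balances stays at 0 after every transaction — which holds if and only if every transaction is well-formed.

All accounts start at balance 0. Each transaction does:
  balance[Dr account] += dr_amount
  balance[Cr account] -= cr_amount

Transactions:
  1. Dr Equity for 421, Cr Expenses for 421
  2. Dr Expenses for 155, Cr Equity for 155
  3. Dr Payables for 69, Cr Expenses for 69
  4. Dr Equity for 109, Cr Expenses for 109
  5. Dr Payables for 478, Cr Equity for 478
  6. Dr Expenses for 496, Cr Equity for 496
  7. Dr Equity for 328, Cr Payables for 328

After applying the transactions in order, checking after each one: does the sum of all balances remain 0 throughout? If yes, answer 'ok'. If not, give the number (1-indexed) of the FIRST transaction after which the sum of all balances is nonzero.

Answer: ok

Derivation:
After txn 1: dr=421 cr=421 sum_balances=0
After txn 2: dr=155 cr=155 sum_balances=0
After txn 3: dr=69 cr=69 sum_balances=0
After txn 4: dr=109 cr=109 sum_balances=0
After txn 5: dr=478 cr=478 sum_balances=0
After txn 6: dr=496 cr=496 sum_balances=0
After txn 7: dr=328 cr=328 sum_balances=0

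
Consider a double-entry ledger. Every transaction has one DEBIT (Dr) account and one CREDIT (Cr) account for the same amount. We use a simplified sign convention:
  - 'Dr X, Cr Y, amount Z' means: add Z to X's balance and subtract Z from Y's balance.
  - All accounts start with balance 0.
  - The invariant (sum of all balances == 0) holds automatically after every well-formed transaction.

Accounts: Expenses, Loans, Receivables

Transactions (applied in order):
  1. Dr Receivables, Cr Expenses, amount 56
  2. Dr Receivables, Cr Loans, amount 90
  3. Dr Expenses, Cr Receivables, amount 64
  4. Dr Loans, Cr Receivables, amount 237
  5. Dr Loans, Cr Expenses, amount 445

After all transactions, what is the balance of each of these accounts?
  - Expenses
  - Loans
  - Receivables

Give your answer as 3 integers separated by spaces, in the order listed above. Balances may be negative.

After txn 1 (Dr Receivables, Cr Expenses, amount 56): Expenses=-56 Receivables=56
After txn 2 (Dr Receivables, Cr Loans, amount 90): Expenses=-56 Loans=-90 Receivables=146
After txn 3 (Dr Expenses, Cr Receivables, amount 64): Expenses=8 Loans=-90 Receivables=82
After txn 4 (Dr Loans, Cr Receivables, amount 237): Expenses=8 Loans=147 Receivables=-155
After txn 5 (Dr Loans, Cr Expenses, amount 445): Expenses=-437 Loans=592 Receivables=-155

Answer: -437 592 -155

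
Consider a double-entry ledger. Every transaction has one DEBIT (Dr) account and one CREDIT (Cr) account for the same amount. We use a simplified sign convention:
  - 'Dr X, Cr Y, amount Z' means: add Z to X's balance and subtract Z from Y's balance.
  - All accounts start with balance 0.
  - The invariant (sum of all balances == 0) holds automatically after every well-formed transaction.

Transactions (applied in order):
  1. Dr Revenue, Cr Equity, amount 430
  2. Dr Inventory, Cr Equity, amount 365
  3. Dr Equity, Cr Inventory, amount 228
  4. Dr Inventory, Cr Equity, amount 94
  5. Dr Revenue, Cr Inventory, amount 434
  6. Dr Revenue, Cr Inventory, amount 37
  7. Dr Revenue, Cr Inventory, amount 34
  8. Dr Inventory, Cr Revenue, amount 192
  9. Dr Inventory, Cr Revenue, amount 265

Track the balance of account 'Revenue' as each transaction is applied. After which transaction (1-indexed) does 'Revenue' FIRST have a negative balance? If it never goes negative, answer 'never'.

Answer: never

Derivation:
After txn 1: Revenue=430
After txn 2: Revenue=430
After txn 3: Revenue=430
After txn 4: Revenue=430
After txn 5: Revenue=864
After txn 6: Revenue=901
After txn 7: Revenue=935
After txn 8: Revenue=743
After txn 9: Revenue=478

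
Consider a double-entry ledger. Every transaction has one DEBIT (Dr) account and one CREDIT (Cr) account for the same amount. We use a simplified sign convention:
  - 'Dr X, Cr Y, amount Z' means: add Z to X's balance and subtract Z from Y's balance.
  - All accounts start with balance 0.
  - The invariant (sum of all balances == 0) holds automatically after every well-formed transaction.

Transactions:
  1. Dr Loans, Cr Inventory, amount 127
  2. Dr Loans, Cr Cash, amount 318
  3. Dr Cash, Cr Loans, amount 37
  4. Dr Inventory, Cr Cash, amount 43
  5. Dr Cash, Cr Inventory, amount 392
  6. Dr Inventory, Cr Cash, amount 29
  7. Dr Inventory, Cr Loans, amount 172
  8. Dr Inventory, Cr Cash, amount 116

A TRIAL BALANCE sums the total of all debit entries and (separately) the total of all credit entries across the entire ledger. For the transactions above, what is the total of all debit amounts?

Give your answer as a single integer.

Txn 1: debit+=127
Txn 2: debit+=318
Txn 3: debit+=37
Txn 4: debit+=43
Txn 5: debit+=392
Txn 6: debit+=29
Txn 7: debit+=172
Txn 8: debit+=116
Total debits = 1234

Answer: 1234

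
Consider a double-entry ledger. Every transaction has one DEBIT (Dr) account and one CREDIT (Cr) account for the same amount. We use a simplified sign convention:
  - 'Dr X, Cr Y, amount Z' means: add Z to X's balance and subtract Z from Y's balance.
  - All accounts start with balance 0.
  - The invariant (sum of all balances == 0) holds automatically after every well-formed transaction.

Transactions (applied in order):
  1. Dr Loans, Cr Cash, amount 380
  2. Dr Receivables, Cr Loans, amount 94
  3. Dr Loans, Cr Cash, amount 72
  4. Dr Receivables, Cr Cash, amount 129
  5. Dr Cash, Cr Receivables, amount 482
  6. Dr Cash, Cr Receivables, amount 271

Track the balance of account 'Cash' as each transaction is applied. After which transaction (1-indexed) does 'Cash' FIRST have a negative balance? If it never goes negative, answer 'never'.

After txn 1: Cash=-380

Answer: 1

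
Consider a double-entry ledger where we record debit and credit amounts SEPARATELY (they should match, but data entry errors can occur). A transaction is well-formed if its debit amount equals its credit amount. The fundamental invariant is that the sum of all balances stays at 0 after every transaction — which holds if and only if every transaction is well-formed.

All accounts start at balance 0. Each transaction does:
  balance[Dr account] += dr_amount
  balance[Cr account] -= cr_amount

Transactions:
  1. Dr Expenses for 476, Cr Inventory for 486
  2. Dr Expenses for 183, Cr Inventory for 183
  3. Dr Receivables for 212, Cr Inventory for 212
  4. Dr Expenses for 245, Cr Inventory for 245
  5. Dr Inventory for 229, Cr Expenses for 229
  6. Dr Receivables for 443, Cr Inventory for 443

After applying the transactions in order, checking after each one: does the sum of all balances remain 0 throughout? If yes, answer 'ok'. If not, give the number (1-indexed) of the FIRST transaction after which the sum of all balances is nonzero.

Answer: 1

Derivation:
After txn 1: dr=476 cr=486 sum_balances=-10
After txn 2: dr=183 cr=183 sum_balances=-10
After txn 3: dr=212 cr=212 sum_balances=-10
After txn 4: dr=245 cr=245 sum_balances=-10
After txn 5: dr=229 cr=229 sum_balances=-10
After txn 6: dr=443 cr=443 sum_balances=-10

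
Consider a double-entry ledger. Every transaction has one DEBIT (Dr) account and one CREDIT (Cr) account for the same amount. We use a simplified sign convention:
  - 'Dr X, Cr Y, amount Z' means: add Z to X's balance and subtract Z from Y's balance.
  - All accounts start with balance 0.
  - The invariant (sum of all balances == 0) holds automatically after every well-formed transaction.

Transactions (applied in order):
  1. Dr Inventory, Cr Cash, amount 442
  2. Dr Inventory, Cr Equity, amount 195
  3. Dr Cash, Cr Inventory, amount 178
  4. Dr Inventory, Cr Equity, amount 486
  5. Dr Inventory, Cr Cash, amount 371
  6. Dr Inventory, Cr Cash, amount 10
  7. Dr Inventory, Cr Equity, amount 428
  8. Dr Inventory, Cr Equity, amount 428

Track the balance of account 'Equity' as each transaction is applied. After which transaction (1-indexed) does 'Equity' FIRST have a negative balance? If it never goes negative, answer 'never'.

Answer: 2

Derivation:
After txn 1: Equity=0
After txn 2: Equity=-195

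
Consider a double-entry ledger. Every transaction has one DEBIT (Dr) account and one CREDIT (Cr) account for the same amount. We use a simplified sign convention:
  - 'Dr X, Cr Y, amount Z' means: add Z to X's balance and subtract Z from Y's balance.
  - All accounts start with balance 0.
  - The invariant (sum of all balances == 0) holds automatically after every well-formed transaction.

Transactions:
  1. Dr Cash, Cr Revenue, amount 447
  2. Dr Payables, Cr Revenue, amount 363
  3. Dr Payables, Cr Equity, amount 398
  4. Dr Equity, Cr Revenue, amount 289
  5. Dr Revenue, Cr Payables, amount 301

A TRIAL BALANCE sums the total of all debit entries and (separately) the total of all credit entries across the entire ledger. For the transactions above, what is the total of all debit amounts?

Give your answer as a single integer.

Txn 1: debit+=447
Txn 2: debit+=363
Txn 3: debit+=398
Txn 4: debit+=289
Txn 5: debit+=301
Total debits = 1798

Answer: 1798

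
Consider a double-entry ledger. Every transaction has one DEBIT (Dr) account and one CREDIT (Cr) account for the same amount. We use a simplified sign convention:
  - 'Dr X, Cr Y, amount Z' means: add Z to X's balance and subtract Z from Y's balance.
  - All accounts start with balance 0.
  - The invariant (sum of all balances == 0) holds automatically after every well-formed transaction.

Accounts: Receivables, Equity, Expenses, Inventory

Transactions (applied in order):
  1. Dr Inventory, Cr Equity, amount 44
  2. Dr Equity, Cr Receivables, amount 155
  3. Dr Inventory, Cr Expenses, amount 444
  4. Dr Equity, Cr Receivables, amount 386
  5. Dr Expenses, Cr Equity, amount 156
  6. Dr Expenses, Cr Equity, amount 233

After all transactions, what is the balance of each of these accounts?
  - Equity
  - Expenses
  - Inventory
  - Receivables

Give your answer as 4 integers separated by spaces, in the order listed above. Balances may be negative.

Answer: 108 -55 488 -541

Derivation:
After txn 1 (Dr Inventory, Cr Equity, amount 44): Equity=-44 Inventory=44
After txn 2 (Dr Equity, Cr Receivables, amount 155): Equity=111 Inventory=44 Receivables=-155
After txn 3 (Dr Inventory, Cr Expenses, amount 444): Equity=111 Expenses=-444 Inventory=488 Receivables=-155
After txn 4 (Dr Equity, Cr Receivables, amount 386): Equity=497 Expenses=-444 Inventory=488 Receivables=-541
After txn 5 (Dr Expenses, Cr Equity, amount 156): Equity=341 Expenses=-288 Inventory=488 Receivables=-541
After txn 6 (Dr Expenses, Cr Equity, amount 233): Equity=108 Expenses=-55 Inventory=488 Receivables=-541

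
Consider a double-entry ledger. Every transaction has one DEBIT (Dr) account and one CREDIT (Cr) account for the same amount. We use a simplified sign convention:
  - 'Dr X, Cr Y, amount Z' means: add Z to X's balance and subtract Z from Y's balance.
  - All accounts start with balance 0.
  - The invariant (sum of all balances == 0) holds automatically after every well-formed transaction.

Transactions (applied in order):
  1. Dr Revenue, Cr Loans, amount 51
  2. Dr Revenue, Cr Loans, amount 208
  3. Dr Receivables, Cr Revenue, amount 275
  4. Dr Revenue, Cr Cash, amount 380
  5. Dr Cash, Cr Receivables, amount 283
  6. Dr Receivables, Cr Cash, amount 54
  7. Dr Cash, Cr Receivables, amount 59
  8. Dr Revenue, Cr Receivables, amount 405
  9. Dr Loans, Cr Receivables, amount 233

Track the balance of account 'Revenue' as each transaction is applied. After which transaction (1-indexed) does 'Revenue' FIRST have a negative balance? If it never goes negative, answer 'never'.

Answer: 3

Derivation:
After txn 1: Revenue=51
After txn 2: Revenue=259
After txn 3: Revenue=-16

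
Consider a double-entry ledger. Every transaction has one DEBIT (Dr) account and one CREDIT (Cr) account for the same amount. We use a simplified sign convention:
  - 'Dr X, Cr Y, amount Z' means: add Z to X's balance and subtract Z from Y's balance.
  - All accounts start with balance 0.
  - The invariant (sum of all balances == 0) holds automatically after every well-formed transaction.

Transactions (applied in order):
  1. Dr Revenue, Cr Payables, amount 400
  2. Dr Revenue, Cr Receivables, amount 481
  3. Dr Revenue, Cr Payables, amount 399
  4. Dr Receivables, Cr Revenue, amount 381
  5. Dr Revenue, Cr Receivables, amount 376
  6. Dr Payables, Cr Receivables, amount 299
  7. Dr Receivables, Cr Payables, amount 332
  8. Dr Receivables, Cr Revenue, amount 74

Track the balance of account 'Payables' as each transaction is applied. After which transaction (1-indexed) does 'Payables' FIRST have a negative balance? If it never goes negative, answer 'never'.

After txn 1: Payables=-400

Answer: 1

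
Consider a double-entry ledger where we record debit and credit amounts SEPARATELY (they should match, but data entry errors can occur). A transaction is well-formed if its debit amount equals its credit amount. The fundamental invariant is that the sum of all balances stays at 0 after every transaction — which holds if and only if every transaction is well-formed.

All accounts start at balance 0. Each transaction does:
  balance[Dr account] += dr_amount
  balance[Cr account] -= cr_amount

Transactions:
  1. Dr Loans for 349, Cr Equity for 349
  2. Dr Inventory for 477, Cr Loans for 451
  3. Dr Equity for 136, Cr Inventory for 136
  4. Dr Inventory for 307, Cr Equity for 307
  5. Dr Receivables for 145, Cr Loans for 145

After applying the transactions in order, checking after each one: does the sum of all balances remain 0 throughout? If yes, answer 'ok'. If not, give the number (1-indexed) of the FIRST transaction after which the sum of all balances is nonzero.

Answer: 2

Derivation:
After txn 1: dr=349 cr=349 sum_balances=0
After txn 2: dr=477 cr=451 sum_balances=26
After txn 3: dr=136 cr=136 sum_balances=26
After txn 4: dr=307 cr=307 sum_balances=26
After txn 5: dr=145 cr=145 sum_balances=26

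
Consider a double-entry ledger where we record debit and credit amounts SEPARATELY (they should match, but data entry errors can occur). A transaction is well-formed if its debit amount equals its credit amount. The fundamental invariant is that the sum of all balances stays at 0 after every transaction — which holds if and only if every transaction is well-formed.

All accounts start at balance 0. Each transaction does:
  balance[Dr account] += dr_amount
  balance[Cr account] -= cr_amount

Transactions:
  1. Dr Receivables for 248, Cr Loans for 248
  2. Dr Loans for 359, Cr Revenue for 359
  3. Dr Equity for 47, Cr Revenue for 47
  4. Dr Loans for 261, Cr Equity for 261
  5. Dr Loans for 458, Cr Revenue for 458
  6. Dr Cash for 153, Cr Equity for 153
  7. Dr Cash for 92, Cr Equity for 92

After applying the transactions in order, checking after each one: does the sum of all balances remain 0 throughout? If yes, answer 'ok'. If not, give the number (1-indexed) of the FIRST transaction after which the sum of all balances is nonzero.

Answer: ok

Derivation:
After txn 1: dr=248 cr=248 sum_balances=0
After txn 2: dr=359 cr=359 sum_balances=0
After txn 3: dr=47 cr=47 sum_balances=0
After txn 4: dr=261 cr=261 sum_balances=0
After txn 5: dr=458 cr=458 sum_balances=0
After txn 6: dr=153 cr=153 sum_balances=0
After txn 7: dr=92 cr=92 sum_balances=0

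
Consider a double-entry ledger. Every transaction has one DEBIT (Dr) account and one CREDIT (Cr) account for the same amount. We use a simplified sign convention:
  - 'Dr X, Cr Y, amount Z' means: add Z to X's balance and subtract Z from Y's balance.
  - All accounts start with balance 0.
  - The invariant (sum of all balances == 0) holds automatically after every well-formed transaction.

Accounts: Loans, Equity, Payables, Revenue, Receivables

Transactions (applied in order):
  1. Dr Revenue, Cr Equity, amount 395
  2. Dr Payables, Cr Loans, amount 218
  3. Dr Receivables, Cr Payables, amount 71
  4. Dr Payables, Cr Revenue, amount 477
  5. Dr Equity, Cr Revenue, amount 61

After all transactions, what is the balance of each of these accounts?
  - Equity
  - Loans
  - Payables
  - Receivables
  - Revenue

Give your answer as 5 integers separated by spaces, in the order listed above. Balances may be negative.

After txn 1 (Dr Revenue, Cr Equity, amount 395): Equity=-395 Revenue=395
After txn 2 (Dr Payables, Cr Loans, amount 218): Equity=-395 Loans=-218 Payables=218 Revenue=395
After txn 3 (Dr Receivables, Cr Payables, amount 71): Equity=-395 Loans=-218 Payables=147 Receivables=71 Revenue=395
After txn 4 (Dr Payables, Cr Revenue, amount 477): Equity=-395 Loans=-218 Payables=624 Receivables=71 Revenue=-82
After txn 5 (Dr Equity, Cr Revenue, amount 61): Equity=-334 Loans=-218 Payables=624 Receivables=71 Revenue=-143

Answer: -334 -218 624 71 -143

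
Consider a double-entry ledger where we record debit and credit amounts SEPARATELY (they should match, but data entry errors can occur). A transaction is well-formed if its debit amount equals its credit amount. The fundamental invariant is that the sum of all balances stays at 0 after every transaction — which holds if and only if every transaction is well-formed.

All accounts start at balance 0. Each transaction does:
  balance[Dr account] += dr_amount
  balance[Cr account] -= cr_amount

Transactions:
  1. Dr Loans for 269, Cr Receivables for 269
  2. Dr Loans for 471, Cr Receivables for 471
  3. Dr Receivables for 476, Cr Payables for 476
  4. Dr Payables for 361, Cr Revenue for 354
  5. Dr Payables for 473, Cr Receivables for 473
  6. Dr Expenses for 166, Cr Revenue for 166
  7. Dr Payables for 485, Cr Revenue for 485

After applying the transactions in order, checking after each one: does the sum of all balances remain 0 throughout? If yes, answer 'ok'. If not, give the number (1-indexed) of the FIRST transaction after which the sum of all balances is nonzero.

Answer: 4

Derivation:
After txn 1: dr=269 cr=269 sum_balances=0
After txn 2: dr=471 cr=471 sum_balances=0
After txn 3: dr=476 cr=476 sum_balances=0
After txn 4: dr=361 cr=354 sum_balances=7
After txn 5: dr=473 cr=473 sum_balances=7
After txn 6: dr=166 cr=166 sum_balances=7
After txn 7: dr=485 cr=485 sum_balances=7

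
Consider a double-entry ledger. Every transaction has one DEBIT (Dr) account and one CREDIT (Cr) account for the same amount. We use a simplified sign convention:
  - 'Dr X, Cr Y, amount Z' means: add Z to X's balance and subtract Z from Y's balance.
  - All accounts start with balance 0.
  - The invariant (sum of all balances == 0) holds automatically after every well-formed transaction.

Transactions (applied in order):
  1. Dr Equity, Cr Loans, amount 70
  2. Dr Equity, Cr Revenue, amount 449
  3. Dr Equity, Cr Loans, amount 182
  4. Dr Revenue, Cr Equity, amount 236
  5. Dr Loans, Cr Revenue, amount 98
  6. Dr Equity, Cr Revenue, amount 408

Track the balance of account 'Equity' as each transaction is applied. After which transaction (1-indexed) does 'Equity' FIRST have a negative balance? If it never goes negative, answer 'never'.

Answer: never

Derivation:
After txn 1: Equity=70
After txn 2: Equity=519
After txn 3: Equity=701
After txn 4: Equity=465
After txn 5: Equity=465
After txn 6: Equity=873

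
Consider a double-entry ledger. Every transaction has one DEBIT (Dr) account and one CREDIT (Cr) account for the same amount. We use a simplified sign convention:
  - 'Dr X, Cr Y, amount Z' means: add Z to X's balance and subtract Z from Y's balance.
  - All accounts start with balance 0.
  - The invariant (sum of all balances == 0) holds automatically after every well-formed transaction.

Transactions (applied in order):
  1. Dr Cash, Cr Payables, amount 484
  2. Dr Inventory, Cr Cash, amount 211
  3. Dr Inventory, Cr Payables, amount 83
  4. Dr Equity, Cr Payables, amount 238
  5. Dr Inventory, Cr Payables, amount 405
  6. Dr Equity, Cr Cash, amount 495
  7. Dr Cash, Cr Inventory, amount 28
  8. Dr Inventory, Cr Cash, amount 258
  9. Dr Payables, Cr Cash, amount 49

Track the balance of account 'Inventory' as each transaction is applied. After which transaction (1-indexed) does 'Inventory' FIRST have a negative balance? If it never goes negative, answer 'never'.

After txn 1: Inventory=0
After txn 2: Inventory=211
After txn 3: Inventory=294
After txn 4: Inventory=294
After txn 5: Inventory=699
After txn 6: Inventory=699
After txn 7: Inventory=671
After txn 8: Inventory=929
After txn 9: Inventory=929

Answer: never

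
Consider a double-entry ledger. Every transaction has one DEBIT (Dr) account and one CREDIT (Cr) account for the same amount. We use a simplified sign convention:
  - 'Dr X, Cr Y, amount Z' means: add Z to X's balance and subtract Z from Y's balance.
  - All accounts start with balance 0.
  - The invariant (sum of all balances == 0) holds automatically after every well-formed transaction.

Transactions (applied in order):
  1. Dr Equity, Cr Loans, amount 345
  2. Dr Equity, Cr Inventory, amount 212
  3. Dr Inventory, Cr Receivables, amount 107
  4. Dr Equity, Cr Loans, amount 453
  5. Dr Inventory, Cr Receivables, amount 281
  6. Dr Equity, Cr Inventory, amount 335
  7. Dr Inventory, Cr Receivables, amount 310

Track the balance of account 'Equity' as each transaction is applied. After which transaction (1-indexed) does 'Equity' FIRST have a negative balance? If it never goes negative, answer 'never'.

After txn 1: Equity=345
After txn 2: Equity=557
After txn 3: Equity=557
After txn 4: Equity=1010
After txn 5: Equity=1010
After txn 6: Equity=1345
After txn 7: Equity=1345

Answer: never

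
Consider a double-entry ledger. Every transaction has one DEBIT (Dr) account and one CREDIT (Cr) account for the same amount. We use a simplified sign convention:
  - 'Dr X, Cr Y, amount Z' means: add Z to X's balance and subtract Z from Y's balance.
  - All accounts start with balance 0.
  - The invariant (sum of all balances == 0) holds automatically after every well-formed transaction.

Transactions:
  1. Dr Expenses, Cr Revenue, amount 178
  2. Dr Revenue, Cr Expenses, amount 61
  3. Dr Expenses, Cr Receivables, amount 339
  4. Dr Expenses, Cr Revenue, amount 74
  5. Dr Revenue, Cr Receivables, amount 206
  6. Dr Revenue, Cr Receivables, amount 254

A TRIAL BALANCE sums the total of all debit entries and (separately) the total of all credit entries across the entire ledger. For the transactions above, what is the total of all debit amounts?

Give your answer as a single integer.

Answer: 1112

Derivation:
Txn 1: debit+=178
Txn 2: debit+=61
Txn 3: debit+=339
Txn 4: debit+=74
Txn 5: debit+=206
Txn 6: debit+=254
Total debits = 1112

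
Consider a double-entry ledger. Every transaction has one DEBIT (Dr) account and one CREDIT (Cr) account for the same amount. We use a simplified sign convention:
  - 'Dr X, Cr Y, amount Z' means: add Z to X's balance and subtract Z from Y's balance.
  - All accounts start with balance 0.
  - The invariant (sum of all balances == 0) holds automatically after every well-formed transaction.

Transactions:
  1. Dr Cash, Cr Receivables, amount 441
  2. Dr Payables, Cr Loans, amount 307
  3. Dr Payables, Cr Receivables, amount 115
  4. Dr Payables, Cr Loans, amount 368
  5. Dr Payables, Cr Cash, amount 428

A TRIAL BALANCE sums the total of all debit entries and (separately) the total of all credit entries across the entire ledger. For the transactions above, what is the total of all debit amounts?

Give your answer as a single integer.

Txn 1: debit+=441
Txn 2: debit+=307
Txn 3: debit+=115
Txn 4: debit+=368
Txn 5: debit+=428
Total debits = 1659

Answer: 1659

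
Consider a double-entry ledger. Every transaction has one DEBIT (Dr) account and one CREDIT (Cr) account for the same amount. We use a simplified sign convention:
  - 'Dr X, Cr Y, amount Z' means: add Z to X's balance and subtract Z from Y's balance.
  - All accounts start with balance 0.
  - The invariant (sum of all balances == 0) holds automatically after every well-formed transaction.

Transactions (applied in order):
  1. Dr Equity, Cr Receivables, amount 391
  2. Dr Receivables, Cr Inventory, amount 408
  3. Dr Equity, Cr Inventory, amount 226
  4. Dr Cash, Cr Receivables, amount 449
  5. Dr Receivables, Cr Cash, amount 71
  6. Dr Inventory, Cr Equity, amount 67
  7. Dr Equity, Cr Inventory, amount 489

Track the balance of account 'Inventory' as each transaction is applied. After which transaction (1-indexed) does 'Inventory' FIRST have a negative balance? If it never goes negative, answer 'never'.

After txn 1: Inventory=0
After txn 2: Inventory=-408

Answer: 2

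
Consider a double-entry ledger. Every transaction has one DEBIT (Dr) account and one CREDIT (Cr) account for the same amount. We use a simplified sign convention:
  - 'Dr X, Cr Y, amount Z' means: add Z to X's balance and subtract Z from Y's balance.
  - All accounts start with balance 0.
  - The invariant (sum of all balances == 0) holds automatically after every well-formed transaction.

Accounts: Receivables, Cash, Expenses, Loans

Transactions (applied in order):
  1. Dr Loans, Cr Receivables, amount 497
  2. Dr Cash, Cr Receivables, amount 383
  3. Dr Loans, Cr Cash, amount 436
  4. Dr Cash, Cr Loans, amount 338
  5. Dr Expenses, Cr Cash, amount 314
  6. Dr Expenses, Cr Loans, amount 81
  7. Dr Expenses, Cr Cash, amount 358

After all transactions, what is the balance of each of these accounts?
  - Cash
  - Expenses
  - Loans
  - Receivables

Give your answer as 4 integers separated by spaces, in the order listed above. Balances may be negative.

Answer: -387 753 514 -880

Derivation:
After txn 1 (Dr Loans, Cr Receivables, amount 497): Loans=497 Receivables=-497
After txn 2 (Dr Cash, Cr Receivables, amount 383): Cash=383 Loans=497 Receivables=-880
After txn 3 (Dr Loans, Cr Cash, amount 436): Cash=-53 Loans=933 Receivables=-880
After txn 4 (Dr Cash, Cr Loans, amount 338): Cash=285 Loans=595 Receivables=-880
After txn 5 (Dr Expenses, Cr Cash, amount 314): Cash=-29 Expenses=314 Loans=595 Receivables=-880
After txn 6 (Dr Expenses, Cr Loans, amount 81): Cash=-29 Expenses=395 Loans=514 Receivables=-880
After txn 7 (Dr Expenses, Cr Cash, amount 358): Cash=-387 Expenses=753 Loans=514 Receivables=-880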